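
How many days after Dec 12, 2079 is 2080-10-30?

323

Dec 12, 2079 → Jan 12, 2080: 31 days (December has 31).
Jan 12, 2080 → Feb 12, 2080: 31 days (January has 31).
Feb 12, 2080 → Mar 12, 2080: 29 days (February has 29).
Mar 12, 2080 → Apr 12, 2080: 31 days (March has 31).
Apr 12, 2080 → May 12, 2080: 30 days (April has 30).
May 12, 2080 → Jun 12, 2080: 31 days (May has 31).
Jun 12, 2080 → Jul 12, 2080: 30 days (June has 30).
Jul 12, 2080 → Aug 12, 2080: 31 days (July has 31).
Aug 12, 2080 → Sep 12, 2080: 31 days (August has 31).
Sep 12, 2080 → Oct 12, 2080: 30 days (September has 30).
Oct 12, 2080 → Oct 30, 2080: 18 days.
Total: 323 days.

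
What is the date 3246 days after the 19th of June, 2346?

+365 (one year) → Jun 19, 2347 (2881 left).
+366 (one year; includes Feb 29, 2348) → Jun 19, 2348 (2515 left).
+365 (one year) → Jun 19, 2349 (2150 left).
+365 (one year) → Jun 19, 2350 (1785 left).
+365 (one year) → Jun 19, 2351 (1420 left).
+366 (one year; includes Feb 29, 2352) → Jun 19, 2352 (1054 left).
+365 (one year) → Jun 19, 2353 (689 left).
+365 (one year) → Jun 19, 2354 (324 left).
Jun has 30 days: +12 → Jul 1, 2354 (312 left).
Jul has 31 days: +31 → Aug 1, 2354 (281 left).
Aug has 31 days: +31 → Sep 1, 2354 (250 left).
Sep has 30 days: +30 → Oct 1, 2354 (220 left).
Oct has 31 days: +31 → Nov 1, 2354 (189 left).
Nov has 30 days: +30 → Dec 1, 2354 (159 left).
Dec has 31 days: +31 → Jan 1, 2355 (128 left).
Jan has 31 days: +31 → Feb 1, 2355 (97 left).
Feb has 28 days: +28 → Mar 1, 2355 (69 left).
Mar has 31 days: +31 → Apr 1, 2355 (38 left).
Apr has 30 days: +30 → May 1, 2355 (8 left).
+8 → May 9, 2355.

May 9, 2355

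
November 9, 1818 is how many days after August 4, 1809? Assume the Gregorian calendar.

Aug 4, 1809 → Aug 4, 1810: 365 days.
Aug 4, 1810 → Aug 4, 1811: 365 days.
Aug 4, 1811 → Aug 4, 1812: 366 days (Feb 29, 1812 is in that span).
Aug 4, 1812 → Aug 4, 1813: 365 days.
Aug 4, 1813 → Aug 4, 1814: 365 days.
Aug 4, 1814 → Aug 4, 1815: 365 days.
Aug 4, 1815 → Aug 4, 1816: 366 days (Feb 29, 1816 is in that span).
Aug 4, 1816 → Aug 4, 1817: 365 days.
Aug 4, 1817 → Aug 4, 1818: 365 days.
Aug 4, 1818 → Sep 4, 1818: 31 days (August has 31).
Sep 4, 1818 → Oct 4, 1818: 30 days (September has 30).
Oct 4, 1818 → Nov 4, 1818: 31 days (October has 31).
Nov 4, 1818 → Nov 9, 1818: 5 days.
Total: 3384 days.

3384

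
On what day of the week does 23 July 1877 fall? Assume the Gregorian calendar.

Monday

Doomsday rule: the anchor day for the 1800s is Friday. For year 77: 77÷12 = 6 r 5, and 5÷4 = 1, so 6+5+1 = 12.
Friday + 12 ≡ Wednesday — that's 1877's doomsday.
In July the doomsday date is Jul 11.
Jul 23 is 12 days after Jul 11; 12 mod 7 = 5, so Wednesday + 5 = Monday.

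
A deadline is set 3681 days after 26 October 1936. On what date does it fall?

+365 (one year) → Oct 26, 1937 (3316 left).
+365 (one year) → Oct 26, 1938 (2951 left).
+365 (one year) → Oct 26, 1939 (2586 left).
+366 (one year; includes Feb 29, 1940) → Oct 26, 1940 (2220 left).
+365 (one year) → Oct 26, 1941 (1855 left).
+365 (one year) → Oct 26, 1942 (1490 left).
+365 (one year) → Oct 26, 1943 (1125 left).
+366 (one year; includes Feb 29, 1944) → Oct 26, 1944 (759 left).
+365 (one year) → Oct 26, 1945 (394 left).
Oct has 31 days: +6 → Nov 1, 1945 (388 left).
Nov has 30 days: +30 → Dec 1, 1945 (358 left).
Dec has 31 days: +31 → Jan 1, 1946 (327 left).
Jan has 31 days: +31 → Feb 1, 1946 (296 left).
Feb has 28 days: +28 → Mar 1, 1946 (268 left).
Mar has 31 days: +31 → Apr 1, 1946 (237 left).
Apr has 30 days: +30 → May 1, 1946 (207 left).
May has 31 days: +31 → Jun 1, 1946 (176 left).
Jun has 30 days: +30 → Jul 1, 1946 (146 left).
Jul has 31 days: +31 → Aug 1, 1946 (115 left).
Aug has 31 days: +31 → Sep 1, 1946 (84 left).
Sep has 30 days: +30 → Oct 1, 1946 (54 left).
Oct has 31 days: +31 → Nov 1, 1946 (23 left).
+23 → Nov 24, 1946.

November 24, 1946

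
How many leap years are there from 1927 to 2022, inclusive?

Multiples of 4 in [1927,2022]: 24.
Of those, multiples of 100: 1 (not leap unless ÷400).
Multiples of 400: 1.
Leap years = 24 − 1 + 1 = 24.

24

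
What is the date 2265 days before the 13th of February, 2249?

December 2, 2242

−366 (one year; includes Feb 29, 2248) → Feb 13, 2248 (1899 left).
−365 (one year) → Feb 13, 2247 (1534 left).
−365 (one year) → Feb 13, 2246 (1169 left).
−365 (one year) → Feb 13, 2245 (804 left).
−366 (one year; includes Feb 29, 2244) → Feb 13, 2244 (438 left).
−365 (one year) → Feb 13, 2243 (73 left).
−13 → Jan 31, 2243 (end of Jan, 31 days; 60 left).
−31 → Dec 31, 2242 (end of Dec, 31 days; 29 left).
−29 → Dec 2, 2242.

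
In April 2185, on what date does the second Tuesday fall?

April 1, 2185 is a Friday.
The first Tuesday is therefore April 5 (4 days later).
The second Tuesday is 5 + 1×7 = April 12.

April 12, 2185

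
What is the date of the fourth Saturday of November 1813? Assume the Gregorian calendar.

November 27, 1813

November 1, 1813 is a Monday.
The first Saturday is therefore November 6 (5 days later).
The fourth Saturday is 6 + 3×7 = November 27.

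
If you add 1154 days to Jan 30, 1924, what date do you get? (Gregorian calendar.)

March 29, 1927

+366 (one year; includes Feb 29, 1924) → Jan 30, 1925 (788 left).
+365 (one year) → Jan 30, 1926 (423 left).
+365 (one year) → Jan 30, 1927 (58 left).
Jan has 31 days: +2 → Feb 1, 1927 (56 left).
Feb has 28 days: +28 → Mar 1, 1927 (28 left).
+28 → Mar 29, 1927.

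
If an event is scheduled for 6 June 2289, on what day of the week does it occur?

Thursday

Doomsday rule: the anchor day for the 2200s is Friday. For year 89: 89÷12 = 7 r 5, and 5÷4 = 1, so 7+5+1 = 13.
Friday + 13 ≡ Thursday — that's 2289's doomsday.
In June the doomsday date is Jun 6.
Jun 6 is the doomsday itself: Thursday.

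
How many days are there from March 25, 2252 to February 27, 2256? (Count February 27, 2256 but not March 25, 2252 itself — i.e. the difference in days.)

1434

Mar 25, 2252 → Mar 25, 2253: 365 days.
Mar 25, 2253 → Mar 25, 2254: 365 days.
Mar 25, 2254 → Mar 25, 2255: 365 days.
Mar 25, 2255 → Apr 25, 2255: 31 days (March has 31).
Apr 25, 2255 → May 25, 2255: 30 days (April has 30).
May 25, 2255 → Jun 25, 2255: 31 days (May has 31).
Jun 25, 2255 → Jul 25, 2255: 30 days (June has 30).
Jul 25, 2255 → Aug 25, 2255: 31 days (July has 31).
Aug 25, 2255 → Sep 25, 2255: 31 days (August has 31).
Sep 25, 2255 → Oct 25, 2255: 30 days (September has 30).
Oct 25, 2255 → Nov 25, 2255: 31 days (October has 31).
Nov 25, 2255 → Dec 25, 2255: 30 days (November has 30).
Dec 25, 2255 → Jan 25, 2256: 31 days (December has 31).
Jan 25, 2256 → Feb 25, 2256: 31 days (January has 31).
Feb 25, 2256 → Feb 27, 2256: 2 days.
Total: 1434 days.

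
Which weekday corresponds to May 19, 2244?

Doomsday rule: the anchor day for the 2200s is Friday. For year 44: 44÷12 = 3 r 8, and 8÷4 = 2, so 3+8+2 = 13.
Friday + 13 ≡ Thursday — that's 2244's doomsday.
In May the doomsday date is May 9.
May 19 is 10 days after May 9; 10 mod 7 = 3, so Thursday + 3 = Sunday.

Sunday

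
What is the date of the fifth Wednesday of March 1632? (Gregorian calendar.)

March 1, 1632 is a Monday.
The first Wednesday is therefore March 3 (2 days later).
The fifth Wednesday is 3 + 4×7 = March 31.

March 31, 1632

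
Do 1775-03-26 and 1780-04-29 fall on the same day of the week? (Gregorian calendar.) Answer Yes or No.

From Mar 26, 1775 to Apr 29, 1780 is 1861 days.
1861 mod 7 = 6, so they are different weekdays.
(Mar 26, 1775 is a Sunday; Apr 29, 1780 is a Saturday.)

No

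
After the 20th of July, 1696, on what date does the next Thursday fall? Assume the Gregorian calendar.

Jul 20, 1696 is a Friday.
From Friday to the next Thursday is 6 days.
Jul 20, 1696 + 6 = Jul 26, 1696.

July 26, 1696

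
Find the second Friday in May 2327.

May 1, 2327 is a Sunday.
The first Friday is therefore May 6 (5 days later).
The second Friday is 6 + 1×7 = May 13.

May 13, 2327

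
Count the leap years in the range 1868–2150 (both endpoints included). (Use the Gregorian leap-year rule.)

69

Multiples of 4 in [1868,2150]: 71.
Of those, multiples of 100: 3 (not leap unless ÷400).
Multiples of 400: 1.
Leap years = 71 − 3 + 1 = 69.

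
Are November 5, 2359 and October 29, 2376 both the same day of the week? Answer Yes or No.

No

From Nov 5, 2359 to Oct 29, 2376 is 6203 days.
6203 mod 7 = 1, so they are different weekdays.
(Nov 5, 2359 is a Thursday; Oct 29, 2376 is a Friday.)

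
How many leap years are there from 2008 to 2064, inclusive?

Multiples of 4 in [2008,2064]: 15.
Of those, multiples of 100: 0 (not leap unless ÷400).
Multiples of 400: 0.
Leap years = 15 − 0 + 0 = 15.

15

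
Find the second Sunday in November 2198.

November 1, 2198 is a Thursday.
The first Sunday is therefore November 4 (3 days later).
The second Sunday is 4 + 1×7 = November 11.

November 11, 2198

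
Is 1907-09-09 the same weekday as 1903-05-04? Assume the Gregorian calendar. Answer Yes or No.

From May 4, 1903 to Sep 9, 1907 is 1589 days.
1589 mod 7 = 0, so they are the same weekday.
(May 4, 1903 is a Monday; Sep 9, 1907 is a Monday.)

Yes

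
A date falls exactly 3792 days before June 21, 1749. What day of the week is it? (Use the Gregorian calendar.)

Monday

First find the weekday of Jun 21, 1749. Doomsday rule: the anchor day for the 1700s is Sunday. For year 49: 49÷12 = 4 r 1, and 1÷4 = 0, so 4+1+0 = 5.
Sunday + 5 ≡ Friday — that's 1749's doomsday.
In June the doomsday date is Jun 6.
Jun 21 is 15 days after Jun 6; 15 mod 7 = 1, so Friday + 1 = Saturday.
3792 mod 7 = 5, so 3792 days before a Saturday is Saturday − 5 = Monday.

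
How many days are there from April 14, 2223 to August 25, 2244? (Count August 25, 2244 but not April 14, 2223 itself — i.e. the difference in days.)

Apr 14, 2223 → Apr 14, 2224: 366 days (Feb 29, 2224 is in that span).
Apr 14, 2224 → Apr 14, 2225: 365 days.
Apr 14, 2225 → Apr 14, 2226: 365 days.
Apr 14, 2226 → Apr 14, 2227: 365 days.
Apr 14, 2227 → Apr 14, 2228: 366 days (Feb 29, 2228 is in that span).
Apr 14, 2228 → Apr 14, 2229: 365 days.
Apr 14, 2229 → Apr 14, 2230: 365 days.
Apr 14, 2230 → Apr 14, 2231: 365 days.
Apr 14, 2231 → Apr 14, 2232: 366 days (Feb 29, 2232 is in that span).
Apr 14, 2232 → Apr 14, 2233: 365 days.
Apr 14, 2233 → Apr 14, 2234: 365 days.
Apr 14, 2234 → Apr 14, 2235: 365 days.
Apr 14, 2235 → Apr 14, 2236: 366 days (Feb 29, 2236 is in that span).
Apr 14, 2236 → Apr 14, 2237: 365 days.
Apr 14, 2237 → Apr 14, 2238: 365 days.
Apr 14, 2238 → Apr 14, 2239: 365 days.
Apr 14, 2239 → Apr 14, 2240: 366 days (Feb 29, 2240 is in that span).
Apr 14, 2240 → Apr 14, 2241: 365 days.
Apr 14, 2241 → Apr 14, 2242: 365 days.
Apr 14, 2242 → Apr 14, 2243: 365 days.
Apr 14, 2243 → Apr 14, 2244: 366 days (Feb 29, 2244 is in that span).
Apr 14, 2244 → May 14, 2244: 30 days (April has 30).
May 14, 2244 → Jun 14, 2244: 31 days (May has 31).
Jun 14, 2244 → Jul 14, 2244: 30 days (June has 30).
Jul 14, 2244 → Aug 14, 2244: 31 days (July has 31).
Aug 14, 2244 → Aug 25, 2244: 11 days.
Total: 7804 days.

7804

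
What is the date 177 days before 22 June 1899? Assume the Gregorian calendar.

December 27, 1898

−22 → May 31, 1899 (end of May, 31 days; 155 left).
−31 → Apr 30, 1899 (end of Apr, 30 days; 124 left).
−30 → Mar 31, 1899 (end of Mar, 31 days; 94 left).
−31 → Feb 28, 1899 (end of Feb, 28 days; 63 left).
−28 → Jan 31, 1899 (end of Jan, 31 days; 35 left).
−31 → Dec 31, 1898 (end of Dec, 31 days; 4 left).
−4 → Dec 27, 1898.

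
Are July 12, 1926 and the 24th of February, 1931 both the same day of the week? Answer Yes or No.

From Jul 12, 1926 to Feb 24, 1931 is 1688 days.
1688 mod 7 = 1, so they are different weekdays.
(Jul 12, 1926 is a Monday; Feb 24, 1931 is a Tuesday.)

No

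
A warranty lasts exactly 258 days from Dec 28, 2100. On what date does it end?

September 12, 2101

Dec has 31 days: +4 → Jan 1, 2101 (254 left).
Jan has 31 days: +31 → Feb 1, 2101 (223 left).
Feb has 28 days: +28 → Mar 1, 2101 (195 left).
Mar has 31 days: +31 → Apr 1, 2101 (164 left).
Apr has 30 days: +30 → May 1, 2101 (134 left).
May has 31 days: +31 → Jun 1, 2101 (103 left).
Jun has 30 days: +30 → Jul 1, 2101 (73 left).
Jul has 31 days: +31 → Aug 1, 2101 (42 left).
Aug has 31 days: +31 → Sep 1, 2101 (11 left).
+11 → Sep 12, 2101.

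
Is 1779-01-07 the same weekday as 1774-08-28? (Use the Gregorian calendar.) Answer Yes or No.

From Aug 28, 1774 to Jan 7, 1779 is 1593 days.
1593 mod 7 = 4, so they are different weekdays.
(Aug 28, 1774 is a Sunday; Jan 7, 1779 is a Thursday.)

No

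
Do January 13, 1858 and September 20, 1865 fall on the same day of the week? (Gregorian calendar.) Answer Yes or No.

From Jan 13, 1858 to Sep 20, 1865 is 2807 days.
2807 mod 7 = 0, so they are the same weekday.
(Jan 13, 1858 is a Wednesday; Sep 20, 1865 is a Wednesday.)

Yes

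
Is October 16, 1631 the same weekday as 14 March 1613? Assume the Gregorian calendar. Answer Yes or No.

Yes

From Mar 14, 1613 to Oct 16, 1631 is 6790 days.
6790 mod 7 = 0, so they are the same weekday.
(Mar 14, 1613 is a Thursday; Oct 16, 1631 is a Thursday.)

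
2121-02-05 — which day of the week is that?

Wednesday

Doomsday rule: the anchor day for the 2100s is Sunday. For year 21: 21÷12 = 1 r 9, and 9÷4 = 2, so 1+9+2 = 12.
Sunday + 12 ≡ Friday — that's 2121's doomsday.
In February the doomsday date is Feb 28 (2121 is not a leap year).
Feb 5 is 23 days before Feb 28; 23 mod 7 = 2, so Friday − 2 = Wednesday.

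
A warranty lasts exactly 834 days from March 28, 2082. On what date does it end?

+365 (one year) → Mar 28, 2083 (469 left).
+366 (one year; includes Feb 29, 2084) → Mar 28, 2084 (103 left).
Mar has 31 days: +4 → Apr 1, 2084 (99 left).
Apr has 30 days: +30 → May 1, 2084 (69 left).
May has 31 days: +31 → Jun 1, 2084 (38 left).
Jun has 30 days: +30 → Jul 1, 2084 (8 left).
+8 → Jul 9, 2084.

July 9, 2084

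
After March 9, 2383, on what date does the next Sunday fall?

March 13, 2383

Mar 9, 2383 is a Wednesday.
From Wednesday to the next Sunday is 4 days.
Mar 9, 2383 + 4 = Mar 13, 2383.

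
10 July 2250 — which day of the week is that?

Wednesday

Doomsday rule: the anchor day for the 2200s is Friday. For year 50: 50÷12 = 4 r 2, and 2÷4 = 0, so 4+2+0 = 6.
Friday + 6 ≡ Thursday — that's 2250's doomsday.
In July the doomsday date is Jul 11.
Jul 10 is 1 day before Jul 11; 1 mod 7 = 1, so Thursday − 1 = Wednesday.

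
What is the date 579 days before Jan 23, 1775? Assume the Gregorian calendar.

June 23, 1773

−365 (one year) → Jan 23, 1774 (214 left).
−23 → Dec 31, 1773 (end of Dec, 31 days; 191 left).
−31 → Nov 30, 1773 (end of Nov, 30 days; 160 left).
−30 → Oct 31, 1773 (end of Oct, 31 days; 130 left).
−31 → Sep 30, 1773 (end of Sep, 30 days; 99 left).
−30 → Aug 31, 1773 (end of Aug, 31 days; 69 left).
−31 → Jul 31, 1773 (end of Jul, 31 days; 38 left).
−31 → Jun 30, 1773 (end of Jun, 30 days; 7 left).
−7 → Jun 23, 1773.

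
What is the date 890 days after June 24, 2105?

+365 (one year) → Jun 24, 2106 (525 left).
+365 (one year) → Jun 24, 2107 (160 left).
Jun has 30 days: +7 → Jul 1, 2107 (153 left).
Jul has 31 days: +31 → Aug 1, 2107 (122 left).
Aug has 31 days: +31 → Sep 1, 2107 (91 left).
Sep has 30 days: +30 → Oct 1, 2107 (61 left).
Oct has 31 days: +31 → Nov 1, 2107 (30 left).
Nov has 30 days: +30 → Dec 1, 2107 (0 left).

December 1, 2107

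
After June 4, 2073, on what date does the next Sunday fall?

June 11, 2073

Jun 4, 2073 is a Sunday.
From Sunday to the next Sunday is 7 days.
Jun 4, 2073 + 7 = Jun 11, 2073.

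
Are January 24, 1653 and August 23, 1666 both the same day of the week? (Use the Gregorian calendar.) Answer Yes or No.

From Jan 24, 1653 to Aug 23, 1666 is 4959 days.
4959 mod 7 = 3, so they are different weekdays.
(Jan 24, 1653 is a Friday; Aug 23, 1666 is a Monday.)

No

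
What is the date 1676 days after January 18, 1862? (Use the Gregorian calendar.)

+365 (one year) → Jan 18, 1863 (1311 left).
+365 (one year) → Jan 18, 1864 (946 left).
+366 (one year; includes Feb 29, 1864) → Jan 18, 1865 (580 left).
+365 (one year) → Jan 18, 1866 (215 left).
Jan has 31 days: +14 → Feb 1, 1866 (201 left).
Feb has 28 days: +28 → Mar 1, 1866 (173 left).
Mar has 31 days: +31 → Apr 1, 1866 (142 left).
Apr has 30 days: +30 → May 1, 1866 (112 left).
May has 31 days: +31 → Jun 1, 1866 (81 left).
Jun has 30 days: +30 → Jul 1, 1866 (51 left).
Jul has 31 days: +31 → Aug 1, 1866 (20 left).
+20 → Aug 21, 1866.

August 21, 1866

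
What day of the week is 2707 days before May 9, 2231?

Wednesday

May 9, 2231 is a Monday.
2707 mod 7 = 5, so 2707 days before a Monday is Monday − 5 = Wednesday.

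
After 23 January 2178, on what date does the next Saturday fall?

January 24, 2178

Jan 23, 2178 is a Friday.
From Friday to the next Saturday is 1 day.
Jan 23, 2178 + 1 = Jan 24, 2178.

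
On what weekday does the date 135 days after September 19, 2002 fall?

Saturday

Sep 19, 2002 is a Thursday.
135 mod 7 = 2, so 135 days after a Thursday is Thursday + 2 = Saturday.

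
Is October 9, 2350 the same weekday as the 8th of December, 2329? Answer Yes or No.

From Dec 8, 2329 to Oct 9, 2350 is 7610 days.
7610 mod 7 = 1, so they are different weekdays.
(Dec 8, 2329 is a Sunday; Oct 9, 2350 is a Monday.)

No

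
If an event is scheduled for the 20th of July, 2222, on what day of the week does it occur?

Saturday

Doomsday rule: the anchor day for the 2200s is Friday. For year 22: 22÷12 = 1 r 10, and 10÷4 = 2, so 1+10+2 = 13.
Friday + 13 ≡ Thursday — that's 2222's doomsday.
In July the doomsday date is Jul 11.
Jul 20 is 9 days after Jul 11; 9 mod 7 = 2, so Thursday + 2 = Saturday.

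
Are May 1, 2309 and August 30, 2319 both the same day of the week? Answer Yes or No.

From May 1, 2309 to Aug 30, 2319 is 3773 days.
3773 mod 7 = 0, so they are the same weekday.
(May 1, 2309 is a Saturday; Aug 30, 2319 is a Saturday.)

Yes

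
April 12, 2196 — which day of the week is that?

Tuesday

Doomsday rule: the anchor day for the 2100s is Sunday. For year 96: 96÷12 = 8 r 0, and 0÷4 = 0, so 8+0+0 = 8.
Sunday + 8 ≡ Monday — that's 2196's doomsday.
In April the doomsday date is Apr 4.
Apr 12 is 8 days after Apr 4; 8 mod 7 = 1, so Monday + 1 = Tuesday.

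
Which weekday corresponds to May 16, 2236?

Monday

Doomsday rule: the anchor day for the 2200s is Friday. For year 36: 36÷12 = 3 r 0, and 0÷4 = 0, so 3+0+0 = 3.
Friday + 3 ≡ Monday — that's 2236's doomsday.
In May the doomsday date is May 9.
May 16 is 7 days after May 9; 7 mod 7 = 0, so Monday + 0 = Monday.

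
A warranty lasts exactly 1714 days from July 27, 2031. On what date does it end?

April 5, 2036

+366 (one year; includes Feb 29, 2032) → Jul 27, 2032 (1348 left).
+365 (one year) → Jul 27, 2033 (983 left).
+365 (one year) → Jul 27, 2034 (618 left).
+365 (one year) → Jul 27, 2035 (253 left).
Jul has 31 days: +5 → Aug 1, 2035 (248 left).
Aug has 31 days: +31 → Sep 1, 2035 (217 left).
Sep has 30 days: +30 → Oct 1, 2035 (187 left).
Oct has 31 days: +31 → Nov 1, 2035 (156 left).
Nov has 30 days: +30 → Dec 1, 2035 (126 left).
Dec has 31 days: +31 → Jan 1, 2036 (95 left).
Jan has 31 days: +31 → Feb 1, 2036 (64 left).
Feb has 29 days: +29 → Mar 1, 2036 (35 left).
Mar has 31 days: +31 → Apr 1, 2036 (4 left).
+4 → Apr 5, 2036.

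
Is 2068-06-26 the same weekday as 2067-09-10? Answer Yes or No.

No

From Sep 10, 2067 to Jun 26, 2068 is 290 days.
290 mod 7 = 3, so they are different weekdays.
(Sep 10, 2067 is a Saturday; Jun 26, 2068 is a Tuesday.)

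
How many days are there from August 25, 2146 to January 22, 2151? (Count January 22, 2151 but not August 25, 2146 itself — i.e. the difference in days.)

Aug 25, 2146 → Aug 25, 2147: 365 days.
Aug 25, 2147 → Aug 25, 2148: 366 days (Feb 29, 2148 is in that span).
Aug 25, 2148 → Aug 25, 2149: 365 days.
Aug 25, 2149 → Aug 25, 2150: 365 days.
Aug 25, 2150 → Sep 25, 2150: 31 days (August has 31).
Sep 25, 2150 → Oct 25, 2150: 30 days (September has 30).
Oct 25, 2150 → Nov 25, 2150: 31 days (October has 31).
Nov 25, 2150 → Dec 25, 2150: 30 days (November has 30).
Dec 25, 2150 → Jan 22, 2151: 28 days.
Total: 1611 days.

1611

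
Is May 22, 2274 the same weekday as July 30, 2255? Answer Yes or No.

No

From Jul 30, 2255 to May 22, 2274 is 6871 days.
6871 mod 7 = 4, so they are different weekdays.
(Jul 30, 2255 is a Monday; May 22, 2274 is a Friday.)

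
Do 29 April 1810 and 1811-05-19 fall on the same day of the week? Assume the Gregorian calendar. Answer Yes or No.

Yes

From Apr 29, 1810 to May 19, 1811 is 385 days.
385 mod 7 = 0, so they are the same weekday.
(Apr 29, 1810 is a Sunday; May 19, 1811 is a Sunday.)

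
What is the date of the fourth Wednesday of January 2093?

January 28, 2093

January 1, 2093 is a Thursday.
The first Wednesday is therefore January 7 (6 days later).
The fourth Wednesday is 7 + 3×7 = January 28.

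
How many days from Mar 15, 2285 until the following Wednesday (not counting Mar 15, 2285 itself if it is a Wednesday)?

3

Mar 15, 2285 is a Sunday.
From Sunday to the next Wednesday is 3 days.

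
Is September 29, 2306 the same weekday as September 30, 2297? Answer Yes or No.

No

From Sep 30, 2297 to Sep 29, 2306 is 3285 days.
3285 mod 7 = 2, so they are different weekdays.
(Sep 30, 2297 is a Thursday; Sep 29, 2306 is a Saturday.)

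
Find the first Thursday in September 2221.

September 1, 2221 is a Saturday.
The first Thursday is therefore September 6 (5 days later).

September 6, 2221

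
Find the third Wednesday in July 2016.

July 20, 2016

July 1, 2016 is a Friday.
The first Wednesday is therefore July 6 (5 days later).
The third Wednesday is 6 + 2×7 = July 20.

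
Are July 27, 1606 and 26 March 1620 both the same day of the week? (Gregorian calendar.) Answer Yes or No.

Yes

From Jul 27, 1606 to Mar 26, 1620 is 4991 days.
4991 mod 7 = 0, so they are the same weekday.
(Jul 27, 1606 is a Thursday; Mar 26, 1620 is a Thursday.)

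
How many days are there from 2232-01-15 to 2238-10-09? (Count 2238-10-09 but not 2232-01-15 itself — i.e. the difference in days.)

2459

Jan 15, 2232 → Jan 15, 2233: 366 days (Feb 29, 2232 is in that span).
Jan 15, 2233 → Jan 15, 2234: 365 days.
Jan 15, 2234 → Jan 15, 2235: 365 days.
Jan 15, 2235 → Jan 15, 2236: 365 days.
Jan 15, 2236 → Jan 15, 2237: 366 days (Feb 29, 2236 is in that span).
Jan 15, 2237 → Jan 15, 2238: 365 days.
Jan 15, 2238 → Feb 15, 2238: 31 days (January has 31).
Feb 15, 2238 → Mar 15, 2238: 28 days (February has 28).
Mar 15, 2238 → Apr 15, 2238: 31 days (March has 31).
Apr 15, 2238 → May 15, 2238: 30 days (April has 30).
May 15, 2238 → Jun 15, 2238: 31 days (May has 31).
Jun 15, 2238 → Jul 15, 2238: 30 days (June has 30).
Jul 15, 2238 → Aug 15, 2238: 31 days (July has 31).
Aug 15, 2238 → Sep 15, 2238: 31 days (August has 31).
Sep 15, 2238 → Oct 9, 2238: 24 days.
Total: 2459 days.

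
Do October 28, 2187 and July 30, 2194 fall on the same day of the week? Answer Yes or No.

No

From Oct 28, 2187 to Jul 30, 2194 is 2467 days.
2467 mod 7 = 3, so they are different weekdays.
(Oct 28, 2187 is a Sunday; Jul 30, 2194 is a Wednesday.)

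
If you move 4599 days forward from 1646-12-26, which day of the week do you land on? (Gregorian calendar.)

First find the weekday of Dec 26, 1646. Doomsday rule: the anchor day for the 1600s is Tuesday. For year 46: 46÷12 = 3 r 10, and 10÷4 = 2, so 3+10+2 = 15.
Tuesday + 15 ≡ Wednesday — that's 1646's doomsday.
In December the doomsday date is Dec 12.
Dec 26 is 14 days after Dec 12; 14 mod 7 = 0, so Wednesday + 0 = Wednesday.
4599 mod 7 = 0, so 4599 days after a Wednesday is Wednesday + 0 = Wednesday.

Wednesday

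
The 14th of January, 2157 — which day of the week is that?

Doomsday rule: the anchor day for the 2100s is Sunday. For year 57: 57÷12 = 4 r 9, and 9÷4 = 2, so 4+9+2 = 15.
Sunday + 15 ≡ Monday — that's 2157's doomsday.
In January the doomsday date is Jan 3 (2157 is not a leap year).
Jan 14 is 11 days after Jan 3; 11 mod 7 = 4, so Monday + 4 = Friday.

Friday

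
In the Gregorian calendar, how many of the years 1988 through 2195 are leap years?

Multiples of 4 in [1988,2195]: 52.
Of those, multiples of 100: 2 (not leap unless ÷400).
Multiples of 400: 1.
Leap years = 52 − 2 + 1 = 51.

51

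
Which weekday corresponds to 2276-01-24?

Doomsday rule: the anchor day for the 2200s is Friday. For year 76: 76÷12 = 6 r 4, and 4÷4 = 1, so 6+4+1 = 11.
Friday + 11 ≡ Tuesday — that's 2276's doomsday.
In January the doomsday date is Jan 4 (2276 is a leap year (divisible by 4)).
Jan 24 is 20 days after Jan 4; 20 mod 7 = 6, so Tuesday + 6 = Monday.

Monday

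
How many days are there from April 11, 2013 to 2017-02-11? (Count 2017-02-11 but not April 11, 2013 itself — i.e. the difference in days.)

Apr 11, 2013 → Apr 11, 2014: 365 days.
Apr 11, 2014 → Apr 11, 2015: 365 days.
Apr 11, 2015 → Apr 11, 2016: 366 days (Feb 29, 2016 is in that span).
Apr 11, 2016 → May 11, 2016: 30 days (April has 30).
May 11, 2016 → Jun 11, 2016: 31 days (May has 31).
Jun 11, 2016 → Jul 11, 2016: 30 days (June has 30).
Jul 11, 2016 → Aug 11, 2016: 31 days (July has 31).
Aug 11, 2016 → Sep 11, 2016: 31 days (August has 31).
Sep 11, 2016 → Oct 11, 2016: 30 days (September has 30).
Oct 11, 2016 → Nov 11, 2016: 31 days (October has 31).
Nov 11, 2016 → Dec 11, 2016: 30 days (November has 30).
Dec 11, 2016 → Jan 11, 2017: 31 days (December has 31).
Jan 11, 2017 → Feb 11, 2017: 31 days.
Total: 1402 days.

1402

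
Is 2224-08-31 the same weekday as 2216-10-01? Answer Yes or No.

From Oct 1, 2216 to Aug 31, 2224 is 2891 days.
2891 mod 7 = 0, so they are the same weekday.
(Oct 1, 2216 is a Tuesday; Aug 31, 2224 is a Tuesday.)

Yes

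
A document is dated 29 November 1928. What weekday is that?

Thursday

January 1, 1928 is a Sunday.
Jan 1, 1928 → Feb 1, 1928: 31 days (January has 31).
Feb 1, 1928 → Mar 1, 1928: 29 days (February has 29).
Mar 1, 1928 → Apr 1, 1928: 31 days (March has 31).
Apr 1, 1928 → May 1, 1928: 30 days (April has 30).
May 1, 1928 → Jun 1, 1928: 31 days (May has 31).
Jun 1, 1928 → Jul 1, 1928: 30 days (June has 30).
Jul 1, 1928 → Aug 1, 1928: 31 days (July has 31).
Aug 1, 1928 → Sep 1, 1928: 31 days (August has 31).
Sep 1, 1928 → Oct 1, 1928: 30 days (September has 30).
Oct 1, 1928 → Nov 1, 1928: 31 days (October has 31).
Nov 1, 1928 → Nov 29, 1928: 28 days.
Total: 333 days.
333 mod 7 = 4, so Sunday + 4 = Thursday.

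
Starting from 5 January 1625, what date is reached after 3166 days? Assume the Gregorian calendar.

September 6, 1633

+365 (one year) → Jan 5, 1626 (2801 left).
+365 (one year) → Jan 5, 1627 (2436 left).
+365 (one year) → Jan 5, 1628 (2071 left).
+366 (one year; includes Feb 29, 1628) → Jan 5, 1629 (1705 left).
+365 (one year) → Jan 5, 1630 (1340 left).
+365 (one year) → Jan 5, 1631 (975 left).
+365 (one year) → Jan 5, 1632 (610 left).
+366 (one year; includes Feb 29, 1632) → Jan 5, 1633 (244 left).
Jan has 31 days: +27 → Feb 1, 1633 (217 left).
Feb has 28 days: +28 → Mar 1, 1633 (189 left).
Mar has 31 days: +31 → Apr 1, 1633 (158 left).
Apr has 30 days: +30 → May 1, 1633 (128 left).
May has 31 days: +31 → Jun 1, 1633 (97 left).
Jun has 30 days: +30 → Jul 1, 1633 (67 left).
Jul has 31 days: +31 → Aug 1, 1633 (36 left).
Aug has 31 days: +31 → Sep 1, 1633 (5 left).
+5 → Sep 6, 1633.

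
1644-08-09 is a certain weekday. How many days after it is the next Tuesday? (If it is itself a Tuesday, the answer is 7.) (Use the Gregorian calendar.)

Aug 9, 1644 is a Tuesday.
From Tuesday to the next Tuesday is 7 days.

7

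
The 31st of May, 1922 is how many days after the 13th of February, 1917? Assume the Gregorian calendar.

Feb 13, 1917 → Feb 13, 1918: 365 days.
Feb 13, 1918 → Feb 13, 1919: 365 days.
Feb 13, 1919 → Feb 13, 1920: 365 days.
Feb 13, 1920 → Feb 13, 1921: 366 days (Feb 29, 1920 is in that span).
Feb 13, 1921 → Feb 13, 1922: 365 days.
Feb 13, 1922 → Mar 13, 1922: 28 days (February has 28).
Mar 13, 1922 → Apr 13, 1922: 31 days (March has 31).
Apr 13, 1922 → May 13, 1922: 30 days (April has 30).
May 13, 1922 → May 31, 1922: 18 days.
Total: 1933 days.

1933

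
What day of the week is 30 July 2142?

Doomsday rule: the anchor day for the 2100s is Sunday. For year 42: 42÷12 = 3 r 6, and 6÷4 = 1, so 3+6+1 = 10.
Sunday + 10 ≡ Wednesday — that's 2142's doomsday.
In July the doomsday date is Jul 11.
Jul 30 is 19 days after Jul 11; 19 mod 7 = 5, so Wednesday + 5 = Monday.

Monday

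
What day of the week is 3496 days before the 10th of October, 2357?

First find the weekday of Oct 10, 2357. Doomsday rule: the anchor day for the 2300s is Wednesday. For year 57: 57÷12 = 4 r 9, and 9÷4 = 2, so 4+9+2 = 15.
Wednesday + 15 ≡ Thursday — that's 2357's doomsday.
In October the doomsday date is Oct 10.
Oct 10 is the doomsday itself: Thursday.
3496 mod 7 = 3, so 3496 days before a Thursday is Thursday − 3 = Monday.

Monday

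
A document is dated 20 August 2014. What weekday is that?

January 1, 2014 is a Wednesday.
Jan 1, 2014 → Feb 1, 2014: 31 days (January has 31).
Feb 1, 2014 → Mar 1, 2014: 28 days (February has 28).
Mar 1, 2014 → Apr 1, 2014: 31 days (March has 31).
Apr 1, 2014 → May 1, 2014: 30 days (April has 30).
May 1, 2014 → Jun 1, 2014: 31 days (May has 31).
Jun 1, 2014 → Jul 1, 2014: 30 days (June has 30).
Jul 1, 2014 → Aug 1, 2014: 31 days (July has 31).
Aug 1, 2014 → Aug 20, 2014: 19 days.
Total: 231 days.
231 mod 7 = 0, so Wednesday + 0 = Wednesday.

Wednesday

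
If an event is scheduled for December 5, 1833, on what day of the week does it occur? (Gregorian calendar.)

Doomsday rule: the anchor day for the 1800s is Friday. For year 33: 33÷12 = 2 r 9, and 9÷4 = 2, so 2+9+2 = 13.
Friday + 13 ≡ Thursday — that's 1833's doomsday.
In December the doomsday date is Dec 12.
Dec 5 is 7 days before Dec 12; 7 mod 7 = 0, so Thursday − 0 = Thursday.

Thursday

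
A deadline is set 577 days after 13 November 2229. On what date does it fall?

June 13, 2231

+365 (one year) → Nov 13, 2230 (212 left).
Nov has 30 days: +18 → Dec 1, 2230 (194 left).
Dec has 31 days: +31 → Jan 1, 2231 (163 left).
Jan has 31 days: +31 → Feb 1, 2231 (132 left).
Feb has 28 days: +28 → Mar 1, 2231 (104 left).
Mar has 31 days: +31 → Apr 1, 2231 (73 left).
Apr has 30 days: +30 → May 1, 2231 (43 left).
May has 31 days: +31 → Jun 1, 2231 (12 left).
+12 → Jun 13, 2231.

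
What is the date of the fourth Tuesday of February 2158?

February 1, 2158 is a Wednesday.
The first Tuesday is therefore February 7 (6 days later).
The fourth Tuesday is 7 + 3×7 = February 28.

February 28, 2158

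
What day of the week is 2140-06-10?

Friday

Doomsday rule: the anchor day for the 2100s is Sunday. For year 40: 40÷12 = 3 r 4, and 4÷4 = 1, so 3+4+1 = 8.
Sunday + 8 ≡ Monday — that's 2140's doomsday.
In June the doomsday date is Jun 6.
Jun 10 is 4 days after Jun 6; 4 mod 7 = 4, so Monday + 4 = Friday.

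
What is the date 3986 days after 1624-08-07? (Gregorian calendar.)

+365 (one year) → Aug 7, 1625 (3621 left).
+365 (one year) → Aug 7, 1626 (3256 left).
+365 (one year) → Aug 7, 1627 (2891 left).
+366 (one year; includes Feb 29, 1628) → Aug 7, 1628 (2525 left).
+365 (one year) → Aug 7, 1629 (2160 left).
+365 (one year) → Aug 7, 1630 (1795 left).
+365 (one year) → Aug 7, 1631 (1430 left).
+366 (one year; includes Feb 29, 1632) → Aug 7, 1632 (1064 left).
+365 (one year) → Aug 7, 1633 (699 left).
+365 (one year) → Aug 7, 1634 (334 left).
Aug has 31 days: +25 → Sep 1, 1634 (309 left).
Sep has 30 days: +30 → Oct 1, 1634 (279 left).
Oct has 31 days: +31 → Nov 1, 1634 (248 left).
Nov has 30 days: +30 → Dec 1, 1634 (218 left).
Dec has 31 days: +31 → Jan 1, 1635 (187 left).
Jan has 31 days: +31 → Feb 1, 1635 (156 left).
Feb has 28 days: +28 → Mar 1, 1635 (128 left).
Mar has 31 days: +31 → Apr 1, 1635 (97 left).
Apr has 30 days: +30 → May 1, 1635 (67 left).
May has 31 days: +31 → Jun 1, 1635 (36 left).
Jun has 30 days: +30 → Jul 1, 1635 (6 left).
+6 → Jul 7, 1635.

July 7, 1635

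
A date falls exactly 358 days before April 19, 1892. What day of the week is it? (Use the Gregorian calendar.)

Apr 19, 1892 is a Tuesday.
358 mod 7 = 1, so 358 days before a Tuesday is Tuesday − 1 = Monday.

Monday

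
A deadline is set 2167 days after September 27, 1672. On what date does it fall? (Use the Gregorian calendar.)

September 3, 1678

+365 (one year) → Sep 27, 1673 (1802 left).
+365 (one year) → Sep 27, 1674 (1437 left).
+365 (one year) → Sep 27, 1675 (1072 left).
+366 (one year; includes Feb 29, 1676) → Sep 27, 1676 (706 left).
+365 (one year) → Sep 27, 1677 (341 left).
Sep has 30 days: +4 → Oct 1, 1677 (337 left).
Oct has 31 days: +31 → Nov 1, 1677 (306 left).
Nov has 30 days: +30 → Dec 1, 1677 (276 left).
Dec has 31 days: +31 → Jan 1, 1678 (245 left).
Jan has 31 days: +31 → Feb 1, 1678 (214 left).
Feb has 28 days: +28 → Mar 1, 1678 (186 left).
Mar has 31 days: +31 → Apr 1, 1678 (155 left).
Apr has 30 days: +30 → May 1, 1678 (125 left).
May has 31 days: +31 → Jun 1, 1678 (94 left).
Jun has 30 days: +30 → Jul 1, 1678 (64 left).
Jul has 31 days: +31 → Aug 1, 1678 (33 left).
Aug has 31 days: +31 → Sep 1, 1678 (2 left).
+2 → Sep 3, 1678.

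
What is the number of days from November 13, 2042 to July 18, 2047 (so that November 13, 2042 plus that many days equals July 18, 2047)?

Nov 13, 2042 → Nov 13, 2043: 365 days.
Nov 13, 2043 → Nov 13, 2044: 366 days (Feb 29, 2044 is in that span).
Nov 13, 2044 → Nov 13, 2045: 365 days.
Nov 13, 2045 → Nov 13, 2046: 365 days.
Nov 13, 2046 → Dec 13, 2046: 30 days (November has 30).
Dec 13, 2046 → Jan 13, 2047: 31 days (December has 31).
Jan 13, 2047 → Feb 13, 2047: 31 days (January has 31).
Feb 13, 2047 → Mar 13, 2047: 28 days (February has 28).
Mar 13, 2047 → Apr 13, 2047: 31 days (March has 31).
Apr 13, 2047 → May 13, 2047: 30 days (April has 30).
May 13, 2047 → Jun 13, 2047: 31 days (May has 31).
Jun 13, 2047 → Jul 13, 2047: 30 days (June has 30).
Jul 13, 2047 → Jul 18, 2047: 5 days.
Total: 1708 days.

1708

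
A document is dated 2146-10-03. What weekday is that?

Doomsday rule: the anchor day for the 2100s is Sunday. For year 46: 46÷12 = 3 r 10, and 10÷4 = 2, so 3+10+2 = 15.
Sunday + 15 ≡ Monday — that's 2146's doomsday.
In October the doomsday date is Oct 10.
Oct 3 is 7 days before Oct 10; 7 mod 7 = 0, so Monday − 0 = Monday.

Monday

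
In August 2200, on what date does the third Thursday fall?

August 1, 2200 is a Friday.
The first Thursday is therefore August 7 (6 days later).
The third Thursday is 7 + 2×7 = August 21.

August 21, 2200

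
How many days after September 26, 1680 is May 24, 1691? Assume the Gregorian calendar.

Sep 26, 1680 → Sep 26, 1681: 365 days.
Sep 26, 1681 → Sep 26, 1682: 365 days.
Sep 26, 1682 → Sep 26, 1683: 365 days.
Sep 26, 1683 → Sep 26, 1684: 366 days (Feb 29, 1684 is in that span).
Sep 26, 1684 → Sep 26, 1685: 365 days.
Sep 26, 1685 → Sep 26, 1686: 365 days.
Sep 26, 1686 → Sep 26, 1687: 365 days.
Sep 26, 1687 → Sep 26, 1688: 366 days (Feb 29, 1688 is in that span).
Sep 26, 1688 → Sep 26, 1689: 365 days.
Sep 26, 1689 → Sep 26, 1690: 365 days.
Sep 26, 1690 → Oct 26, 1690: 30 days (September has 30).
Oct 26, 1690 → Nov 26, 1690: 31 days (October has 31).
Nov 26, 1690 → Dec 26, 1690: 30 days (November has 30).
Dec 26, 1690 → Jan 26, 1691: 31 days (December has 31).
Jan 26, 1691 → Feb 26, 1691: 31 days (January has 31).
Feb 26, 1691 → Mar 26, 1691: 28 days (February has 28).
Mar 26, 1691 → Apr 26, 1691: 31 days (March has 31).
Apr 26, 1691 → May 24, 1691: 28 days.
Total: 3892 days.

3892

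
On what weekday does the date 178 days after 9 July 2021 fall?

First find the weekday of Jul 9, 2021. Doomsday rule: the anchor day for the 2000s is Tuesday. For year 21: 21÷12 = 1 r 9, and 9÷4 = 2, so 1+9+2 = 12.
Tuesday + 12 ≡ Sunday — that's 2021's doomsday.
In July the doomsday date is Jul 11.
Jul 9 is 2 days before Jul 11; 2 mod 7 = 2, so Sunday − 2 = Friday.
178 mod 7 = 3, so 178 days after a Friday is Friday + 3 = Monday.

Monday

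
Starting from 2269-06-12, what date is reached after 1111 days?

June 27, 2272

+365 (one year) → Jun 12, 2270 (746 left).
+365 (one year) → Jun 12, 2271 (381 left).
Jun has 30 days: +19 → Jul 1, 2271 (362 left).
Jul has 31 days: +31 → Aug 1, 2271 (331 left).
Aug has 31 days: +31 → Sep 1, 2271 (300 left).
Sep has 30 days: +30 → Oct 1, 2271 (270 left).
Oct has 31 days: +31 → Nov 1, 2271 (239 left).
Nov has 30 days: +30 → Dec 1, 2271 (209 left).
Dec has 31 days: +31 → Jan 1, 2272 (178 left).
Jan has 31 days: +31 → Feb 1, 2272 (147 left).
Feb has 29 days: +29 → Mar 1, 2272 (118 left).
Mar has 31 days: +31 → Apr 1, 2272 (87 left).
Apr has 30 days: +30 → May 1, 2272 (57 left).
May has 31 days: +31 → Jun 1, 2272 (26 left).
+26 → Jun 27, 2272.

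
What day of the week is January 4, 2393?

Doomsday rule: the anchor day for the 2300s is Wednesday. For year 93: 93÷12 = 7 r 9, and 9÷4 = 2, so 7+9+2 = 18.
Wednesday + 18 ≡ Sunday — that's 2393's doomsday.
In January the doomsday date is Jan 3 (2393 is not a leap year).
Jan 4 is 1 day after Jan 3; 1 mod 7 = 1, so Sunday + 1 = Monday.

Monday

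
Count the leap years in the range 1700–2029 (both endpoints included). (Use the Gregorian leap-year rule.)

80

Multiples of 4 in [1700,2029]: 83.
Of those, multiples of 100: 4 (not leap unless ÷400).
Multiples of 400: 1.
Leap years = 83 − 4 + 1 = 80.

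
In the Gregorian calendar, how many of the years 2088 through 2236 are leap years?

36

Multiples of 4 in [2088,2236]: 38.
Of those, multiples of 100: 2 (not leap unless ÷400).
Multiples of 400: 0.
Leap years = 38 − 2 + 0 = 36.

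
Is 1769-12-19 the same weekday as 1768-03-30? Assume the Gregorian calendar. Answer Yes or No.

From Mar 30, 1768 to Dec 19, 1769 is 629 days.
629 mod 7 = 6, so they are different weekdays.
(Mar 30, 1768 is a Wednesday; Dec 19, 1769 is a Tuesday.)

No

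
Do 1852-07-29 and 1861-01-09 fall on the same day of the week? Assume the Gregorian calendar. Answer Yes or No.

From Jul 29, 1852 to Jan 9, 1861 is 3086 days.
3086 mod 7 = 6, so they are different weekdays.
(Jul 29, 1852 is a Thursday; Jan 9, 1861 is a Wednesday.)

No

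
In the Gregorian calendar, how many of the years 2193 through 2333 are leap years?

33

Multiples of 4 in [2193,2333]: 35.
Of those, multiples of 100: 2 (not leap unless ÷400).
Multiples of 400: 0.
Leap years = 35 − 2 + 0 = 33.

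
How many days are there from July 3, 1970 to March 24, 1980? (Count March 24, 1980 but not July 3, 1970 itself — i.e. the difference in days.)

Jul 3, 1970 → Jul 3, 1971: 365 days.
Jul 3, 1971 → Jul 3, 1972: 366 days (Feb 29, 1972 is in that span).
Jul 3, 1972 → Jul 3, 1973: 365 days.
Jul 3, 1973 → Jul 3, 1974: 365 days.
Jul 3, 1974 → Jul 3, 1975: 365 days.
Jul 3, 1975 → Jul 3, 1976: 366 days (Feb 29, 1976 is in that span).
Jul 3, 1976 → Jul 3, 1977: 365 days.
Jul 3, 1977 → Jul 3, 1978: 365 days.
Jul 3, 1978 → Jul 3, 1979: 365 days.
Jul 3, 1979 → Aug 3, 1979: 31 days (July has 31).
Aug 3, 1979 → Sep 3, 1979: 31 days (August has 31).
Sep 3, 1979 → Oct 3, 1979: 30 days (September has 30).
Oct 3, 1979 → Nov 3, 1979: 31 days (October has 31).
Nov 3, 1979 → Dec 3, 1979: 30 days (November has 30).
Dec 3, 1979 → Jan 3, 1980: 31 days (December has 31).
Jan 3, 1980 → Feb 3, 1980: 31 days (January has 31).
Feb 3, 1980 → Mar 3, 1980: 29 days (February has 29).
Mar 3, 1980 → Mar 24, 1980: 21 days.
Total: 3552 days.

3552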